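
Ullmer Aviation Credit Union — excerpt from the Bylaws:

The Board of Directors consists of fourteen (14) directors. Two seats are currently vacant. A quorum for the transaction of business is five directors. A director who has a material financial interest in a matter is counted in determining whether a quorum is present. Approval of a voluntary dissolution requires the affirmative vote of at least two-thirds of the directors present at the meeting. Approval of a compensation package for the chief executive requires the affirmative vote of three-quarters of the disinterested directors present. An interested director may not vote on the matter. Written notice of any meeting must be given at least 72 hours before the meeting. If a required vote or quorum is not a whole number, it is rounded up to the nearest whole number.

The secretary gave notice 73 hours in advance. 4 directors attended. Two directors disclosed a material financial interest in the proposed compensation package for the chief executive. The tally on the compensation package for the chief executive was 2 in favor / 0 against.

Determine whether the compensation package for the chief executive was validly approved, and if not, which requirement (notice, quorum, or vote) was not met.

Invalid — quorum requirement not satisfied.

Notice: 73 hours given; 72 required (73 ≥ 72). Satisfied.
Quorum: 4 present (interested directors count toward quorum); quorum is 5. Not satisfied.
Vote: the compensation package for the chief executive requires three-fourths of the disinterested directors present (4 − 2 = 2). 3/4 of 2 = 1.50, rounded up to 2, so 2 affirmative votes are needed; 2 voted in favor. Satisfied. (Moot — without a quorum no business can be validly transacted.)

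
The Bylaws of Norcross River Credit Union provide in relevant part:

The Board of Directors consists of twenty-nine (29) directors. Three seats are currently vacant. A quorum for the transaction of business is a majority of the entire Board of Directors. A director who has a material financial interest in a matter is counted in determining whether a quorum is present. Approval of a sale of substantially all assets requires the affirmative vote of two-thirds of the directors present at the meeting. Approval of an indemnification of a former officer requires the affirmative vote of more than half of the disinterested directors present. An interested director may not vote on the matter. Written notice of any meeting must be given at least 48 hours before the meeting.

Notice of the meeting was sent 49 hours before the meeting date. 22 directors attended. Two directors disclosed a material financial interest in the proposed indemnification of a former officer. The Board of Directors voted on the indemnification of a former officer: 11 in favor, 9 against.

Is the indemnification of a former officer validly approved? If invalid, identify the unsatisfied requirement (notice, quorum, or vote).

Valid — all requirements satisfied.

Notice: 49 hours given; 48 required (49 ≥ 48). Satisfied.
Quorum: 22 present (interested directors count toward quorum); quorum is 15. Satisfied.
Vote: the indemnification of a former officer requires a majority of the disinterested directors present (22 − 2 = 20). A majority of 20 is 11, so 11 affirmative votes are needed; 11 voted in favor. Satisfied.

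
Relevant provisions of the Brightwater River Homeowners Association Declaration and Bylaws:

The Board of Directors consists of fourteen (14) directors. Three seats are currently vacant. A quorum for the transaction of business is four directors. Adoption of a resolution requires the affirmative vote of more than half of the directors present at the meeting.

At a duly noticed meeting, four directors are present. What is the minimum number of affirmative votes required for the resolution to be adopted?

The resolution requires a majority of the directors present (4).
A majority of 4 is 3.

3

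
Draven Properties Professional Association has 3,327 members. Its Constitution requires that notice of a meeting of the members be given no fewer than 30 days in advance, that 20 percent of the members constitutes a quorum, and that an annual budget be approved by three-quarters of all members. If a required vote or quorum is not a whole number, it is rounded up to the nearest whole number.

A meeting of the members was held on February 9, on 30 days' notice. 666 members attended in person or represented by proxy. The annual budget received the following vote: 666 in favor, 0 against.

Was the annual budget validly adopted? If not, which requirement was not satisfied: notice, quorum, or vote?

Notice: 30 days given; 30 required. Satisfied.
Quorum: 20% of 3,327 = 665.40, rounded up to 666; 666 present. Satisfied.
Vote: requires three-fourths of all members (3,327); 3/4 of 3327 = 2495.25, rounded up to 2496, so 2,496 needed; 666 in favor. Not satisfied.

Invalid — vote requirement not satisfied.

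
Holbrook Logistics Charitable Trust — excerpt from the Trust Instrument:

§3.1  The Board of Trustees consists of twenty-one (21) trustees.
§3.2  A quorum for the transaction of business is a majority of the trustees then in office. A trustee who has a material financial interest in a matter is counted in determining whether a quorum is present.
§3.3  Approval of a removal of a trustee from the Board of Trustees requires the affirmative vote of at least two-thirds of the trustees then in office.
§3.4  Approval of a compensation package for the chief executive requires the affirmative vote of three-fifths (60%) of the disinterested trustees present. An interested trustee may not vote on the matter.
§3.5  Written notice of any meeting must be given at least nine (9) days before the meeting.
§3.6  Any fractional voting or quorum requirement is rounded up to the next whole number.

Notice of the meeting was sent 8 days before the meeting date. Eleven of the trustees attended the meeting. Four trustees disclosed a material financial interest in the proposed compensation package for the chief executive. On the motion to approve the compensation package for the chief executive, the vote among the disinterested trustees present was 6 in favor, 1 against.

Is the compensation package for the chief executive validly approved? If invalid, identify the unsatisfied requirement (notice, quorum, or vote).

Invalid — notice requirement not satisfied.

Notice: 8 days given; 9 required (8 < 9). Not satisfied.
Quorum: 11 present (interested trustees count toward quorum); quorum is 11. Satisfied.
Vote: the compensation package for the chief executive requires three-fifths of the disinterested trustees present (11 − 4 = 7). 3/5 of 7 = 4.20, rounded up to 5, so 5 affirmative votes are needed; 6 voted in favor. Satisfied.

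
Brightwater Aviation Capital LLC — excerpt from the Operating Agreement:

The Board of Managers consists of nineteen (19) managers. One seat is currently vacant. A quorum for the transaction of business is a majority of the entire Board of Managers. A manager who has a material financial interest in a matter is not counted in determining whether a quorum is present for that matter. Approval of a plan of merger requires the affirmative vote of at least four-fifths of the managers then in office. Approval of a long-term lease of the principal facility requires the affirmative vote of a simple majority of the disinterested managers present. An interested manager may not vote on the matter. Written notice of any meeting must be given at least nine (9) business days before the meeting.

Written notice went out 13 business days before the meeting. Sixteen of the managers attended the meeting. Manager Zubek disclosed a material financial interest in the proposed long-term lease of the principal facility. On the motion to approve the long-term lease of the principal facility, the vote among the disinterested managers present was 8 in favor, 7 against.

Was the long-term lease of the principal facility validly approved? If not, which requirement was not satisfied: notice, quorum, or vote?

Notice: 13 business days given; 9 required (13 ≥ 9). Satisfied.
Quorum: 16 present, but the 1 interested manager does not count, leaving 15. Quorum is 10. Satisfied.
Vote: the long-term lease of the principal facility requires a majority of the disinterested managers present (16 − 1 = 15). A majority of 15 is 8, so 8 affirmative votes are needed; 8 voted in favor. Satisfied.

Valid — all requirements satisfied.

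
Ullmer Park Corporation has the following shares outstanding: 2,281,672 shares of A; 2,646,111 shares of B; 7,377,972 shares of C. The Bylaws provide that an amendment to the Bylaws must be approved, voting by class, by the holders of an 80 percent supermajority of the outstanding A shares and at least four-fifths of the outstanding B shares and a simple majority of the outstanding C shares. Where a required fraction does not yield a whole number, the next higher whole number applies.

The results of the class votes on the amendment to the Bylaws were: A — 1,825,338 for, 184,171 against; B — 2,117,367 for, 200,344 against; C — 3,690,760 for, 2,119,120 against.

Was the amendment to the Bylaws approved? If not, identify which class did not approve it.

Approved — every class gave the required vote.

A: 4/5 of 2281672 = 1825337.60, rounded up to 1825338; 1,825,338 required, 1,825,338 in favor — approved.
B: 4/5 of 2646111 = 2116888.80, rounded up to 2116889; 2,116,889 required, 2,117,367 in favor — approved.
C: a majority of 7377972 is 3688987; 3,688,987 required, 3,690,760 in favor — approved.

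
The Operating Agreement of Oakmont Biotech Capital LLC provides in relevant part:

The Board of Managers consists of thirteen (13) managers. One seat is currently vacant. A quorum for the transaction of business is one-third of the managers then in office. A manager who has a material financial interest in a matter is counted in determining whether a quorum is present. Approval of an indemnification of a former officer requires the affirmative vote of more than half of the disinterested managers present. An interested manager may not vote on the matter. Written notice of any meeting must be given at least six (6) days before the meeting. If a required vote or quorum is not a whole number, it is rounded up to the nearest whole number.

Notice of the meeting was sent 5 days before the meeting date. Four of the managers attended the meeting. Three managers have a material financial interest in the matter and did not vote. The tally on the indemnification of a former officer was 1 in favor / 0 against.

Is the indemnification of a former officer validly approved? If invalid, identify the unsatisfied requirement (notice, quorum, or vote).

Invalid — notice requirement not satisfied.

Notice: 5 days given; 6 required (5 < 6). Not satisfied.
Quorum: 4 present (interested managers count toward quorum); quorum is 4. Satisfied.
Vote: the indemnification of a former officer requires a majority of the disinterested managers present (4 − 3 = 1). A majority of 1 is 1, so 1 affirmative vote is needed; 1 voted in favor. Satisfied.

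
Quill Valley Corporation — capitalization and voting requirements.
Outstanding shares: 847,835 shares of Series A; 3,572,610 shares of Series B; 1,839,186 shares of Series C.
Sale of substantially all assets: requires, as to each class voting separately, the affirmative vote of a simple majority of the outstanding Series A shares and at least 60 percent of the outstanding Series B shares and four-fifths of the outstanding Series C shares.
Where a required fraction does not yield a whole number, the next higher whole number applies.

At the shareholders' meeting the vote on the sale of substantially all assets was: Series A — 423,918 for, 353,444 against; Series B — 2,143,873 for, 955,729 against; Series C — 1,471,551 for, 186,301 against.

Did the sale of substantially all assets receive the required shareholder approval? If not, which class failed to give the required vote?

Series A: a majority of 847835 is 423918; 423,918 required, 423,918 in favor — approved.
Series B: 3/5 of 3572610 = 2143566; 2,143,566 required, 2,143,873 in favor — approved.
Series C: 4/5 of 1839186 = 1471348.80, rounded up to 1471349; 1,471,349 required, 1,471,551 in favor — approved.

Approved — every class gave the required vote.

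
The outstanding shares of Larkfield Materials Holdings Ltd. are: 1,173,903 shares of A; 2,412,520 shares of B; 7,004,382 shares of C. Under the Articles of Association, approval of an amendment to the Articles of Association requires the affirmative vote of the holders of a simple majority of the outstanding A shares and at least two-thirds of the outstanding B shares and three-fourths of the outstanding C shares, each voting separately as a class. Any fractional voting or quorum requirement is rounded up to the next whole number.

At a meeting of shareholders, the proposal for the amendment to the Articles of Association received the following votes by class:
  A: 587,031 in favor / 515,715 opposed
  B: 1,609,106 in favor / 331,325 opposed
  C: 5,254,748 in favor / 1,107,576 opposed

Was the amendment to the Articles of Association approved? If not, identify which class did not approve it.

Approved — every class gave the required vote.

A: a majority of 1173903 is 586952; 586,952 required, 587,031 in favor — approved.
B: 2/3 of 2412520 = 1608346.67, rounded up to 1608347; 1,608,347 required, 1,609,106 in favor — approved.
C: 3/4 of 7004382 = 5253286.50, rounded up to 5253287; 5,253,287 required, 5,254,748 in favor — approved.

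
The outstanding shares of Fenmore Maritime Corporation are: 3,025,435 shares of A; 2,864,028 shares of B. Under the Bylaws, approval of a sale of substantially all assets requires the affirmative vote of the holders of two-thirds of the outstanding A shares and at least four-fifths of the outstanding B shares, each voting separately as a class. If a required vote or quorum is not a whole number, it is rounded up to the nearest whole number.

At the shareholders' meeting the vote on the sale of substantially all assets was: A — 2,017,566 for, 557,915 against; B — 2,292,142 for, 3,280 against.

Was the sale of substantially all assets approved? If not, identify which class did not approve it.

A: 2/3 of 3025435 = 2016956.67, rounded up to 2016957; 2,016,957 required, 2,017,566 in favor — approved.
B: 4/5 of 2864028 = 2291222.40, rounded up to 2291223; 2,291,223 required, 2,292,142 in favor — approved.

Approved — every class gave the required vote.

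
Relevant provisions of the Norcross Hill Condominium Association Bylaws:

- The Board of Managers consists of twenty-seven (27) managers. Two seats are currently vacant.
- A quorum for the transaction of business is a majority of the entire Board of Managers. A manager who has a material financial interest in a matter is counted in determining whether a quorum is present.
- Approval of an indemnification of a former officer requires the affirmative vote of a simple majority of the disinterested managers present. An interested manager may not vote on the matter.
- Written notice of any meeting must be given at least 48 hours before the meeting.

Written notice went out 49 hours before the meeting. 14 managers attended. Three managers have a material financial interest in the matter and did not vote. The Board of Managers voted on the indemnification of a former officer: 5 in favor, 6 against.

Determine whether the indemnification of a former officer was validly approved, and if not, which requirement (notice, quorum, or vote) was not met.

Notice: 49 hours given; 48 required (49 ≥ 48). Satisfied.
Quorum: 14 present (interested managers count toward quorum); quorum is 14. Satisfied.
Vote: the indemnification of a former officer requires a majority of the disinterested managers present (14 − 3 = 11). A majority of 11 is 6, so 6 affirmative votes are needed; 5 voted in favor. Not satisfied.

Invalid — vote requirement not satisfied.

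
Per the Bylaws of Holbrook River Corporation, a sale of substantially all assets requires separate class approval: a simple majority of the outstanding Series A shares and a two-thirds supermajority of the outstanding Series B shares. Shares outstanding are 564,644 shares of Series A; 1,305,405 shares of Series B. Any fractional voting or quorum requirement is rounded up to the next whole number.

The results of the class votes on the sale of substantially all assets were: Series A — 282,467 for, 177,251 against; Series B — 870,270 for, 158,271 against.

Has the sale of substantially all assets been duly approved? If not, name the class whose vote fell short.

Approved — every class gave the required vote.

Series A: a majority of 564644 is 282323; 282,323 required, 282,467 in favor — approved.
Series B: 2/3 of 1305405 = 870270; 870,270 required, 870,270 in favor — approved.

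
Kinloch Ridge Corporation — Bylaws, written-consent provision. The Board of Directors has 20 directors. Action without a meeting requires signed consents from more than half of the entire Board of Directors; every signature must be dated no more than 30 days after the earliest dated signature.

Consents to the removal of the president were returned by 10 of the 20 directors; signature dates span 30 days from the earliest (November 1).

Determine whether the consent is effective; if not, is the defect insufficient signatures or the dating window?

Not effective — insufficient signatures.

Signatures required: more than half of 20 — a majority of 20 is 11, so 11 needed; 10 signed. Insufficient.
Dating window: the latest signature is 30 days after the earliest; the limit is 30 days. Within the window.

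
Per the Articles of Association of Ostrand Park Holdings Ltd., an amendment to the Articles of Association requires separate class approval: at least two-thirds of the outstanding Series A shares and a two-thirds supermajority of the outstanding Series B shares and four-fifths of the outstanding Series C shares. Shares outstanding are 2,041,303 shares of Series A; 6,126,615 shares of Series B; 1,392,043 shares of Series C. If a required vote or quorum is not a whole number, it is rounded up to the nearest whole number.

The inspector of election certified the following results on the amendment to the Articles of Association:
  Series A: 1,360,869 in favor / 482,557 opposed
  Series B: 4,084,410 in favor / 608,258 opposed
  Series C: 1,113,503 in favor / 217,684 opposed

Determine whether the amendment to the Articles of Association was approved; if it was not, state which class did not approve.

Series A: 2/3 of 2041303 = 1360868.67, rounded up to 1360869; 1,360,869 required, 1,360,869 in favor — approved.
Series B: 2/3 of 6126615 = 4084410; 4,084,410 required, 4,084,410 in favor — approved.
Series C: 4/5 of 1392043 = 1113634.40, rounded up to 1113635; 1,113,635 required, 1,113,503 in favor — not approved.

Not approved — the Series C shares did not give the required vote.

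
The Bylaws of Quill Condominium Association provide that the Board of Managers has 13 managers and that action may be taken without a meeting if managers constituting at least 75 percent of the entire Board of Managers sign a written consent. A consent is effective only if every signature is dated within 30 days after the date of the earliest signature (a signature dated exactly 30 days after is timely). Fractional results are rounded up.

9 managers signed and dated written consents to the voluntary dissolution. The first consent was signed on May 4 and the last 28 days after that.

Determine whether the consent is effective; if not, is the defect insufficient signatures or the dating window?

Not effective — insufficient signatures.

Signatures required: at least 75 percent of 13 — 3/4 of 13 = 9.75, rounded up to 10, so 10 needed; 9 signed. Insufficient.
Dating window: the latest signature is 28 days after the earliest; the limit is 30 days. Within the window.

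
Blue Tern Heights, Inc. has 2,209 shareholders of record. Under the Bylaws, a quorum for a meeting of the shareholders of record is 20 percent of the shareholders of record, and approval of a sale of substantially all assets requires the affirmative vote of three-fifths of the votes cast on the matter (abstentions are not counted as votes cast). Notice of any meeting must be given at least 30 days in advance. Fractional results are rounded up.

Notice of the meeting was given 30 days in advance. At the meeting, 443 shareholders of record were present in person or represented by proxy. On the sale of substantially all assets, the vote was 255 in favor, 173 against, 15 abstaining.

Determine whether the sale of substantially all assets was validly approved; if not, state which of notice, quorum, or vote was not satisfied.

Invalid — vote requirement not satisfied.

Notice: 30 days given; 30 required. Satisfied.
Quorum: 20% of 2,209 = 441.80, rounded up to 442; 443 present. Satisfied.
Vote: requires three-fifths of the votes cast (443 − 15 abstaining = 428); 3/5 of 428 = 256.80, rounded up to 257, so 257 needed; 255 in favor. Not satisfied.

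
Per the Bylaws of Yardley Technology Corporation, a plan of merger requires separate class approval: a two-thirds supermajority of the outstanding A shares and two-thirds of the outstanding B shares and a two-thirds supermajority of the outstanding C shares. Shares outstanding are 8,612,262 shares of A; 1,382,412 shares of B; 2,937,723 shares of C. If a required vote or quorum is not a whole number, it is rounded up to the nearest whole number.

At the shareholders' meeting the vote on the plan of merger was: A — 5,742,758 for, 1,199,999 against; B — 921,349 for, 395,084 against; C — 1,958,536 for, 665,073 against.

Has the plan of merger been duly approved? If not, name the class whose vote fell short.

A: 2/3 of 8612262 = 5741508; 5,741,508 required, 5,742,758 in favor — approved.
B: 2/3 of 1382412 = 921608; 921,608 required, 921,349 in favor — not approved.
C: 2/3 of 2937723 = 1958482; 1,958,482 required, 1,958,536 in favor — approved.

Not approved — the B shares did not give the required vote.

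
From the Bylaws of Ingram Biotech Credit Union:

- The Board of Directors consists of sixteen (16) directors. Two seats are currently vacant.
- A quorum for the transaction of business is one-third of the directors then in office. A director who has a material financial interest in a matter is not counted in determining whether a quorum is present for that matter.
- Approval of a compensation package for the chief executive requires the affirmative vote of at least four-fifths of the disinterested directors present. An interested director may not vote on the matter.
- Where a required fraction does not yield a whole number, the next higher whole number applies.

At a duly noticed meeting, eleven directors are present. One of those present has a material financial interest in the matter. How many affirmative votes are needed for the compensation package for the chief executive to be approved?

8

The compensation package for the chief executive requires four-fifths of the disinterested directors present (11 − 1 = 10).
4/5 of 10 = 8.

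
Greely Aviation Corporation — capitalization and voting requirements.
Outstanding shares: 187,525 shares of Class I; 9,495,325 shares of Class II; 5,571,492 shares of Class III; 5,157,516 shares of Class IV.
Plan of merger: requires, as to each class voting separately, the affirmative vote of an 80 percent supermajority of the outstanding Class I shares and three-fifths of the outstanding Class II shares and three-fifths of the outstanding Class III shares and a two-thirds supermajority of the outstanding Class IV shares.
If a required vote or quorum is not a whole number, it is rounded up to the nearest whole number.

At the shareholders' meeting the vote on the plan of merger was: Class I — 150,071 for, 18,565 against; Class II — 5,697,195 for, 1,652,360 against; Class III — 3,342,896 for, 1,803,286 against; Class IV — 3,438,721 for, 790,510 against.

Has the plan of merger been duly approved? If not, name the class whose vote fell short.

Class I: 4/5 of 187525 = 150020; 150,020 required, 150,071 in favor — approved.
Class II: 3/5 of 9495325 = 5697195; 5,697,195 required, 5,697,195 in favor — approved.
Class III: 3/5 of 5571492 = 3342895.20, rounded up to 3342896; 3,342,896 required, 3,342,896 in favor — approved.
Class IV: 2/3 of 5157516 = 3438344; 3,438,344 required, 3,438,721 in favor — approved.

Approved — every class gave the required vote.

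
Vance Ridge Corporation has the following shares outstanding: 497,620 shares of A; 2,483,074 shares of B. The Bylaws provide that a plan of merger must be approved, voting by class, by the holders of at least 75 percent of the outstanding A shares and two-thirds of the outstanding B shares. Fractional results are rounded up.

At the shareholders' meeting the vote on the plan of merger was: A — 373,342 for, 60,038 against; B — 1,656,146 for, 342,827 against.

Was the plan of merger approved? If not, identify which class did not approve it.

Approved — every class gave the required vote.

A: 3/4 of 497620 = 373215; 373,215 required, 373,342 in favor — approved.
B: 2/3 of 2483074 = 1655382.67, rounded up to 1655383; 1,655,383 required, 1,656,146 in favor — approved.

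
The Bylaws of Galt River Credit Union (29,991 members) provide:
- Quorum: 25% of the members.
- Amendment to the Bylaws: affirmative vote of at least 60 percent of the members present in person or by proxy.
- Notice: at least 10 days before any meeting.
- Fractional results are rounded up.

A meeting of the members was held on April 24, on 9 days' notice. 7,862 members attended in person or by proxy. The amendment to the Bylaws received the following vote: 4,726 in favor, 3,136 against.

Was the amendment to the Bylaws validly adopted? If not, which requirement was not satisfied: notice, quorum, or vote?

Notice: 9 days given; 10 required. Not satisfied.
Quorum: 25% of 29,991 = 7,497.75, rounded up to 7,498; 7,862 present. Satisfied.
Vote: requires three-fifths of those present (7,862); 3/5 of 7862 = 4717.20, rounded up to 4718, so 4,718 needed; 4,726 in favor. Satisfied.

Invalid — notice requirement not satisfied.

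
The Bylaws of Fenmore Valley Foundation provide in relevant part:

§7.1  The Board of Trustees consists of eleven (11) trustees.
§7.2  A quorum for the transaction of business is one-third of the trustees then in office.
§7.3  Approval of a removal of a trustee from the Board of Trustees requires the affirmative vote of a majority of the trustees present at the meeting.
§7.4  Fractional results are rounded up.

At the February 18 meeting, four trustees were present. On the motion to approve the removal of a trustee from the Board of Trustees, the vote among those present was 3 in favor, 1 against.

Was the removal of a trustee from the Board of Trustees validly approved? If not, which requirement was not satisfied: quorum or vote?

Valid — all requirements satisfied.

Quorum: 4 present; quorum is 4. Satisfied.
Vote: the removal of a trustee from the Board of Trustees requires a majority of the trustees present (4). A majority of 4 is 3, so 3 affirmative votes are needed; 3 voted in favor. Satisfied.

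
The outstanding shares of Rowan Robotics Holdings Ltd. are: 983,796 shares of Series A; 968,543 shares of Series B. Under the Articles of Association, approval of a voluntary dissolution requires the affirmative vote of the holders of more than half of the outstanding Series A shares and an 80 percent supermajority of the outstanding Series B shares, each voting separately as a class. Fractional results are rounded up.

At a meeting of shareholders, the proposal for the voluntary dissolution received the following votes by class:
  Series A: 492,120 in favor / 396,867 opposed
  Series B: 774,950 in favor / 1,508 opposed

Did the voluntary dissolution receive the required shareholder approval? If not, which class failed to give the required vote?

Approved — every class gave the required vote.

Series A: a majority of 983796 is 491899; 491,899 required, 492,120 in favor — approved.
Series B: 4/5 of 968543 = 774834.40, rounded up to 774835; 774,835 required, 774,950 in favor — approved.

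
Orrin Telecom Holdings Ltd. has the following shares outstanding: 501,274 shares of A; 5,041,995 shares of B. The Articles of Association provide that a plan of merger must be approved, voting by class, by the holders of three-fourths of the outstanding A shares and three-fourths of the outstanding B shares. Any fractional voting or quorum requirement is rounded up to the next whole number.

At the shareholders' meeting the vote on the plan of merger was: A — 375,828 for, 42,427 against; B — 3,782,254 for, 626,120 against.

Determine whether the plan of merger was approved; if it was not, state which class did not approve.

A: 3/4 of 501274 = 375955.50, rounded up to 375956; 375,956 required, 375,828 in favor — not approved.
B: 3/4 of 5041995 = 3781496.25, rounded up to 3781497; 3,781,497 required, 3,782,254 in favor — approved.

Not approved — the A shares did not give the required vote.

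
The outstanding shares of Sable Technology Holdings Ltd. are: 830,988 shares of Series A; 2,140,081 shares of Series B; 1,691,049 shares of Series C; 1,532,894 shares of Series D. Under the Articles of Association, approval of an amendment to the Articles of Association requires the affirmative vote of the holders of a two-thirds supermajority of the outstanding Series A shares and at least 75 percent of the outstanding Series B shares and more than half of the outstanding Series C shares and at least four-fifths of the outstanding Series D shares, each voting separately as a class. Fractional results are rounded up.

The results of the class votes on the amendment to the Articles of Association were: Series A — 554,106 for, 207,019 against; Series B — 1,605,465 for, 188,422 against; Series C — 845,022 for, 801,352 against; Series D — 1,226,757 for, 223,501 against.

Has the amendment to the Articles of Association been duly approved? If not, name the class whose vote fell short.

Not approved — the Series C shares did not give the required vote.

Series A: 2/3 of 830988 = 553992; 553,992 required, 554,106 in favor — approved.
Series B: 3/4 of 2140081 = 1605060.75, rounded up to 1605061; 1,605,061 required, 1,605,465 in favor — approved.
Series C: a majority of 1691049 is 845525; 845,525 required, 845,022 in favor — not approved.
Series D: 4/5 of 1532894 = 1226315.20, rounded up to 1226316; 1,226,316 required, 1,226,757 in favor — approved.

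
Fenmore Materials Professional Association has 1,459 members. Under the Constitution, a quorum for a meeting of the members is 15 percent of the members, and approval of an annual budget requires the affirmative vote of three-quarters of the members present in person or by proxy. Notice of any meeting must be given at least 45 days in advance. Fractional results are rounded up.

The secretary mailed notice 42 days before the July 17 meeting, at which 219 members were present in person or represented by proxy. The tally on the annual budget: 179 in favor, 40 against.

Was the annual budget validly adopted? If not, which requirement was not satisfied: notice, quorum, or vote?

Notice: 42 days given; 45 required. Not satisfied.
Quorum: 15% of 1,459 = 218.85, rounded up to 219; 219 present. Satisfied.
Vote: requires three-fourths of those present (219); 3/4 of 219 = 164.25, rounded up to 165, so 165 needed; 179 in favor. Satisfied.

Invalid — notice requirement not satisfied.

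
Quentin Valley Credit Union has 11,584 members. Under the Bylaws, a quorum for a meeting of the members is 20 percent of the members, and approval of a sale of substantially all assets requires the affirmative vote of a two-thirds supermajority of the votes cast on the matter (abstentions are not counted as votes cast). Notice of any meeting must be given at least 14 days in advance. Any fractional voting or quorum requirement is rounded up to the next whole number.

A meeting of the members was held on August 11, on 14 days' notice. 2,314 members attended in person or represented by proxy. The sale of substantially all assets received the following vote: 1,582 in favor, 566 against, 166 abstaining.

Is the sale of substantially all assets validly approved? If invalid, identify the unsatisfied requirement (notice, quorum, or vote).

Invalid — quorum requirement not satisfied.

Notice: 14 days given; 14 required. Satisfied.
Quorum: 20% of 11,584 = 2,316.80, rounded up to 2,317; 2,314 present. Not satisfied.
Vote: requires two-thirds of the votes cast (2,314 − 166 abstaining = 2,148); 2/3 of 2148 = 1432, so 1,432 needed; 1,582 in favor. Satisfied.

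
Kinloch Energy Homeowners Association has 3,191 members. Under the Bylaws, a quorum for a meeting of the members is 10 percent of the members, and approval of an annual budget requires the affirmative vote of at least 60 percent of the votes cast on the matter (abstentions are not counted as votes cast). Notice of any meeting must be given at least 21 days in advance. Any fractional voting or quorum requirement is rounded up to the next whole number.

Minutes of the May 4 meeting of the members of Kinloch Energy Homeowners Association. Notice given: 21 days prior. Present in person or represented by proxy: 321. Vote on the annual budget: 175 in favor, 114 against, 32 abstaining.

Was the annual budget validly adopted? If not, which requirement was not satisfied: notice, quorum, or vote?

Notice: 21 days given; 21 required. Satisfied.
Quorum: 10% of 3,191 = 319.10, rounded up to 320; 321 present. Satisfied.
Vote: requires three-fifths of the votes cast (321 − 32 abstaining = 289); 3/5 of 289 = 173.40, rounded up to 174, so 174 needed; 175 in favor. Satisfied.

Valid — all requirements satisfied.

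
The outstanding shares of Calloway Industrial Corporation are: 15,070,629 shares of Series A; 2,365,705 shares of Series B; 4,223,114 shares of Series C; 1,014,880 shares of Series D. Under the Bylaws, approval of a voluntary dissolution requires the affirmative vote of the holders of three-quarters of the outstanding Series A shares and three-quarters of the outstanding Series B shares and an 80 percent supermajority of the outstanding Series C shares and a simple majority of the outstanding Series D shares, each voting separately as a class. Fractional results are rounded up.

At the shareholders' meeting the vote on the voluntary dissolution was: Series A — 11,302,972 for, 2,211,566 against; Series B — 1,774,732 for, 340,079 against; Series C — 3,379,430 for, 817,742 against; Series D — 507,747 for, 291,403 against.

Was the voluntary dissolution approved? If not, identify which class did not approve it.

Series A: 3/4 of 15070629 = 11302971.75, rounded up to 11302972; 11,302,972 required, 11,302,972 in favor — approved.
Series B: 3/4 of 2365705 = 1774278.75, rounded up to 1774279; 1,774,279 required, 1,774,732 in favor — approved.
Series C: 4/5 of 4223114 = 3378491.20, rounded up to 3378492; 3,378,492 required, 3,379,430 in favor — approved.
Series D: a majority of 1014880 is 507441; 507,441 required, 507,747 in favor — approved.

Approved — every class gave the required vote.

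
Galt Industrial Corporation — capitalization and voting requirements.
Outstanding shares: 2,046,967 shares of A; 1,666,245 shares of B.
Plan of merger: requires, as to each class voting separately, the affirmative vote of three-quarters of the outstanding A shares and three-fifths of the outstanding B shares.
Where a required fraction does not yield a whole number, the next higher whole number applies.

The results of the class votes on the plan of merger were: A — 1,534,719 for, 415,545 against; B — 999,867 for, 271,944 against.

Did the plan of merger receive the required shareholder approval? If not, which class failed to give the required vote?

Not approved — the A shares did not give the required vote.

A: 3/4 of 2046967 = 1535225.25, rounded up to 1535226; 1,535,226 required, 1,534,719 in favor — not approved.
B: 3/5 of 1666245 = 999747; 999,747 required, 999,867 in favor — approved.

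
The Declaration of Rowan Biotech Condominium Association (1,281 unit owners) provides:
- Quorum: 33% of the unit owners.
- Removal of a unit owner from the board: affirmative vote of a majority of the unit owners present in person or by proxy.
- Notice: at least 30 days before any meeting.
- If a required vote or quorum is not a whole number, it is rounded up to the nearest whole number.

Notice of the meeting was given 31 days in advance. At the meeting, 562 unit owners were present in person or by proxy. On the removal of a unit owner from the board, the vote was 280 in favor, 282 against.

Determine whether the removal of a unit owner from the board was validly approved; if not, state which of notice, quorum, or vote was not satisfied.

Notice: 31 days given; 30 required. Satisfied.
Quorum: 33% of 1,281 = 422.73, rounded up to 423; 562 present. Satisfied.
Vote: requires a majority of those present (562); a majority of 562 is 282, so 282 needed; 280 in favor. Not satisfied.

Invalid — vote requirement not satisfied.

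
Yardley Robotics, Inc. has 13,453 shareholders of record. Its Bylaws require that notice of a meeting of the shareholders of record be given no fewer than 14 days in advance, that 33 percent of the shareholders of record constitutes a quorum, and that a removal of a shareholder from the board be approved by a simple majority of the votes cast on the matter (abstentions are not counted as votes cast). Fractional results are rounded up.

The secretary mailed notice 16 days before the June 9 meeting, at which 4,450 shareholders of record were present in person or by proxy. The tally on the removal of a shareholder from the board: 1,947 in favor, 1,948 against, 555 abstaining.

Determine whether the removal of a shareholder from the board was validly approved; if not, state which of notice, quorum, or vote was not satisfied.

Invalid — vote requirement not satisfied.

Notice: 16 days given; 14 required. Satisfied.
Quorum: 33% of 13,453 = 4,439.49, rounded up to 4,440; 4,450 present. Satisfied.
Vote: requires a majority of the votes cast (4,450 − 555 abstaining = 3,895); a majority of 3895 is 1948, so 1,948 needed; 1,947 in favor. Not satisfied.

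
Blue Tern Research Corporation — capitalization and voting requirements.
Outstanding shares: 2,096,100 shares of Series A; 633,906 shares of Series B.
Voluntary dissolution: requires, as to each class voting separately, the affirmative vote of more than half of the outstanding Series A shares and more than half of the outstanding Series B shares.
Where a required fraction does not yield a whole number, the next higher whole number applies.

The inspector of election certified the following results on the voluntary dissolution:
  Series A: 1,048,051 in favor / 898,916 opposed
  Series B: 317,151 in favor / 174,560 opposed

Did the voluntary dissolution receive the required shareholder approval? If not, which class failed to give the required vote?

Approved — every class gave the required vote.

Series A: a majority of 2096100 is 1048051; 1,048,051 required, 1,048,051 in favor — approved.
Series B: a majority of 633906 is 316954; 316,954 required, 317,151 in favor — approved.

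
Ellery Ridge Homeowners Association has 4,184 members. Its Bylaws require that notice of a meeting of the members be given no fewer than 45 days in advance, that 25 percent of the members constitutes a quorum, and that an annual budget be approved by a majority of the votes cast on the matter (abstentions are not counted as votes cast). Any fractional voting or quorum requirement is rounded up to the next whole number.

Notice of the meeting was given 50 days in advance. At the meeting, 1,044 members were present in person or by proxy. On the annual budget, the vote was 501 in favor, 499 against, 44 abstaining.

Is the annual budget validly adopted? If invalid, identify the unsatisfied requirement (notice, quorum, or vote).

Invalid — quorum requirement not satisfied.

Notice: 50 days given; 45 required. Satisfied.
Quorum: 25% of 4,184 = 1,046; 1,044 present. Not satisfied.
Vote: requires a majority of the votes cast (1,044 − 44 abstaining = 1,000); a majority of 1000 is 501, so 501 needed; 501 in favor. Satisfied.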